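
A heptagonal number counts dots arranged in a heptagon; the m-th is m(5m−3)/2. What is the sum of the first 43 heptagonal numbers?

67166

Σ i(5i−3)/2 = (5Σi² − 3Σi) / 2 over i = 1..43.
Σi = 946 and Σi² = 27434.
(5·27434 − 3·946) / 2 = 134332/2 = 67166.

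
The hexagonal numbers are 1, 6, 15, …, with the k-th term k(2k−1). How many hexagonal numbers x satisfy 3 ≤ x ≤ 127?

7

The n-th hexagonal number is n(2n−1).
Smallest index with value ≥ 3: n = 2 (giving 6).
Largest index with value ≤ 127: n = 8 (giving 120).
Indices 2 through 8: 7 terms.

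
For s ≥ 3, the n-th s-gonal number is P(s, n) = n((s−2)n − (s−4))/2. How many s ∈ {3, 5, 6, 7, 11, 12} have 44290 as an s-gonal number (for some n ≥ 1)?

1

s = 3: P(3, 297) = 44253 and P(3, 298) = 44551; 44290 is not s-gonal.
s = 5: P(5, 172) = 44290. ✓
s = 6: P(6, 149) = 44253 and P(6, 150) = 44850; 44290 is not s-gonal.
s = 7: P(7, 133) = 44023 and P(7, 134) = 44689; 44290 is not s-gonal.
s = 11: P(11, 99) = 43758 and P(11, 100) = 44650; 44290 is not s-gonal.
s = 12: P(12, 94) = 43804 and P(12, 95) = 44745; 44290 is not s-gonal.
Hits: s ∈ {5} → 1.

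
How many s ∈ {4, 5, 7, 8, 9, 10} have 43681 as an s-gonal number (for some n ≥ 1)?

s = 4: P(4, 209) = 43681. ✓
s = 5: P(5, 170) = 43265 and P(5, 171) = 43776; 43681 is not s-gonal.
s = 7: P(7, 132) = 43362 and P(7, 133) = 44023; 43681 is not s-gonal.
s = 8: P(8, 121) = 43681. ✓
s = 9: P(9, 112) = 43624 and P(9, 113) = 44409; 43681 is not s-gonal.
s = 10: P(10, 104) = 42952 and P(10, 105) = 43785; 43681 is not s-gonal.
Hits: s ∈ {4, 8} → 2.

2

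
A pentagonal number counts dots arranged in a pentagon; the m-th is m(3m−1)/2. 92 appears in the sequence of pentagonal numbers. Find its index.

Set n(3n−1)/2 = 92, giving 3n² − n − 184 = 0.
The discriminant is 1 + 24·92 = 2209, and √2209 = 47.
So n = (1 + 47) / 6 = 48/6 = 8.

8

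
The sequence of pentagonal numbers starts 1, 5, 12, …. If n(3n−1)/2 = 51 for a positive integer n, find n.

Set n(3n−1)/2 = 51, giving 3n² − n − 102 = 0.
So n = (1 + 35) / 6 = 36/6 = 6.

6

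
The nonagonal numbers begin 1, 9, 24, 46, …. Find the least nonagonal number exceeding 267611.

267859

Solve n(7n−5)/2 > 267611 for integer n.
The largest n with value ≤ 267611 is 276 (since 265926 ≤ 267611 < 267859), so the first above is n = 277, value 267859.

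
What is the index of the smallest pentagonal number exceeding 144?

10

Solve n(3n−1)/2 > 144 for integer n.
The largest n with value ≤ 144 is 9 (since 117 ≤ 144 < 145), so the first above is n = 10, value 145.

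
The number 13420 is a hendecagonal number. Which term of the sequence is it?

55

Set n(9n−7)/2 = 13420, giving 9n² − 7n − 26840 = 0.
So n = (7 + 983) / 18 = 990/18 = 55.
Check: 55·(9·55 − 7)/2 = 13420. ✓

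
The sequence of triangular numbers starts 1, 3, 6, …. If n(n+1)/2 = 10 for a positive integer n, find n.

4

Set n(n+1)/2 = 10, giving n² + n − 20 = 0.
So n = (-1 + 9) / 2 = 8/2 = 4.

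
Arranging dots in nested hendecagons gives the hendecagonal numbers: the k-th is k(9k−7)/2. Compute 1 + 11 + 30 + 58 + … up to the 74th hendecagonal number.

610500

Σ i(9i−7)/2 = (9Σi² − 7Σi) / 2 over i = 1..74.
Σi = 2775 and Σi² = 137825.
(9·137825 − 7·2775) / 2 = 1221000/2 = 610500.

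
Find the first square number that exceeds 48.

49

Solve n² > 48 for integer n.
The largest n with value ≤ 48 is 6 (since 36 ≤ 48 < 49), so the first above is n = 7, value 49.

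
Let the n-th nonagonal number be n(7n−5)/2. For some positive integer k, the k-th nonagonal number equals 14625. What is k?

Set n(7n−5)/2 = 14625, giving 7n² − 5n − 29250 = 0.
So n = (5 + 905) / 14 = 910/14 = 65.

65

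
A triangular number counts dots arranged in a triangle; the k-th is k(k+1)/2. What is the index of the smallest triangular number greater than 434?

Solve n(n+1)/2 > 434 for integer n.
The largest n with value ≤ 434 is 28 (since 406 ≤ 434 < 435), so the first above is n = 29, value 435.

29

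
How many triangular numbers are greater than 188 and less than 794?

The n-th triangular number is n(n+1)/2.
Smallest index with value > 188: n = 19 (giving 190).
Largest index with value < 794: n = 39 (giving 780).
Indices 19 through 39: 21 terms.

21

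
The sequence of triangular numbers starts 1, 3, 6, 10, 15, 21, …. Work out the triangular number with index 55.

The 55th triangular number is n(n+1)/2 with n = 55.
55·56/2 = 3080/2 = 1540.

1540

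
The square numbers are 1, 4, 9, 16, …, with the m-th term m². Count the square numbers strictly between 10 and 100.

6

The n-th square number is n².
Smallest index with value > 10: n = 4 (giving 16).
Largest index with value < 100: n = 9 (giving 81).
Indices 4 through 9: 6 terms.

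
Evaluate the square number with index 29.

29² = 841.

841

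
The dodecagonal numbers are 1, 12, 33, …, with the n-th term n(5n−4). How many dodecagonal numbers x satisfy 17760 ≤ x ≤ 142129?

110

The n-th dodecagonal number is n(5n−4).
Smallest index with value ≥ 17760: n = 60 (giving 17760).
Largest index with value ≤ 142129: n = 169 (giving 142129).
Indices 60 through 169: 110 terms.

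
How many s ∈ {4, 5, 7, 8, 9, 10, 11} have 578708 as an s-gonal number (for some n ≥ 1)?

1

s = 4: P(4, 760) = 577600 and P(4, 761) = 579121; 578708 is not s-gonal.
s = 5: P(5, 621) = 578151 and P(5, 622) = 580015; 578708 is not s-gonal.
s = 7: P(7, 481) = 577681 and P(7, 482) = 580087; 578708 is not s-gonal.
s = 8: P(8, 439) = 577285 and P(8, 440) = 579920; 578708 is not s-gonal.
s = 9: P(9, 406) = 575911 and P(9, 407) = 578754; 578708 is not s-gonal.
s = 10: P(10, 380) = 576460 and P(10, 381) = 579501; 578708 is not s-gonal.
s = 11: P(11, 359) = 578708. ✓
Hits: s ∈ {11} → 1.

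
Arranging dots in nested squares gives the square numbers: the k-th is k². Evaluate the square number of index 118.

118² = 13924.

13924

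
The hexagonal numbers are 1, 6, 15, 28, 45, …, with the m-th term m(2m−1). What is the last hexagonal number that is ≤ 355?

Solve n(2n−1) ≤ 355 for integer n.
n = 13 gives 325 ≤ 355, while n = 14 gives 378 > 355; so the answer is 325.

325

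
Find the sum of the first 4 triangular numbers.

20

Σ i(i+1)/2 = (Σi² + Σi) / 2 over i = 1..4.
Σi = 10 and Σi² = 30.
(1·30 + 1·10) / 2 = 40/2 = 20.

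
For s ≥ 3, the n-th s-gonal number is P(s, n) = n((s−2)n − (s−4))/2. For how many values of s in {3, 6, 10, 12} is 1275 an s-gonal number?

1

s = 3: P(3, 50) = 1275. ✓
s = 6: P(6, 25) = 1225 and P(6, 26) = 1326; 1275 is not s-gonal.
s = 10: P(10, 18) = 1242 and P(10, 19) = 1387; 1275 is not s-gonal.
s = 12: P(12, 16) = 1216 and P(12, 17) = 1377; 1275 is not s-gonal.
Hits: s ∈ {3} → 1.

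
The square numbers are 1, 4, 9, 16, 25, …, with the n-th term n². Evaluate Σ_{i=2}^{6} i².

90

Σ_{i=2}^{6} i² = 91 − 1 = 90.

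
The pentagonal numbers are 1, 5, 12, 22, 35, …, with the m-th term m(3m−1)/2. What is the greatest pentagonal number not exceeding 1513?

1426

Solve n(3n−1)/2 ≤ 1513 for integer n.
n = 31 gives 1426 ≤ 1513, while n = 32 gives 1520 > 1513; so the answer is 1426.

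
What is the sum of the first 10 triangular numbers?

220

Σ i(i+1)/2 = (Σi² + Σi) / 2 over i = 1..10.
Σi = 55 and Σi² = 385.
(1·385 + 1·55) / 2 = 440/2 = 220.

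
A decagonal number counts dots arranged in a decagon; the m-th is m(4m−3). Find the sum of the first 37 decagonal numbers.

68191

Σ i(4i−3) = 4Σi² − 3Σi over i = 1..37.
Σi = 703 and Σi² = 17575.
4·17575 − 3·703 = 68191.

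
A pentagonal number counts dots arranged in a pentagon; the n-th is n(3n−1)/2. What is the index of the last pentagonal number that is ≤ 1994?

36

Solve n(3n−1)/2 ≤ 1994 for integer n.
n = 36 gives 1926 ≤ 1994, while n = 37 gives 2035 > 1994; so the answer is index 36.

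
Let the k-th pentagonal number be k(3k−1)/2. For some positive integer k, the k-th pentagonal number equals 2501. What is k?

Set n(3n−1)/2 = 2501, giving 3n² − n − 5002 = 0.
The discriminant is 1 + 24·2501 = 60025, and √60025 = 245.
So n = (1 + 245) / 6 = 246/6 = 41.

41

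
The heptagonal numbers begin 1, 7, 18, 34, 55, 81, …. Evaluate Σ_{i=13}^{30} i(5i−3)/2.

Σ i(5i−3)/2 = (5Σi² − 3Σi) / 2 over i = 13..30.
Σi = 465 − 78 = 387 and Σi² = 9455 − 650 = 8805.
(5·8805 − 3·387) / 2 = 42864/2 = 21432.

21432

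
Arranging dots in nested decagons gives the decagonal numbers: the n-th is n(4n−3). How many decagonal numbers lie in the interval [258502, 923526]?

226

The n-th decagonal number is n(4n−3).
Smallest index with value ≥ 258502: n = 255 (giving 259335).
Largest index with value ≤ 923526: n = 480 (giving 920160).
Indices 255 through 480: 226 terms.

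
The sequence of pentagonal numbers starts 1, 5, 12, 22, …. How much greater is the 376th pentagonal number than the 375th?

Consecutive pentagonal numbers differ by 3n − 2: here 3·376 − 2 = 1126.

1126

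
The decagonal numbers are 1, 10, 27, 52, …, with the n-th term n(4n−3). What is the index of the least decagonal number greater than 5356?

37

Solve n(4n−3) > 5356 for integer n.
The largest n with value ≤ 5356 is 36 (since 5076 ≤ 5356 < 5365), so the first above is n = 37, value 5365.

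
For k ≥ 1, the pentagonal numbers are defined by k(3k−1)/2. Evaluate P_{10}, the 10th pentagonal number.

145

10·(3·10 − 1)/2 = 10·29/2 = 145.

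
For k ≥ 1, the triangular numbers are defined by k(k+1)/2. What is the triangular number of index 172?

14878

172·173/2 = 29756/2 = 14878.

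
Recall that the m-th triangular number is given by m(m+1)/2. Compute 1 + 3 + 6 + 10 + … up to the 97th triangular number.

Σ i(i+1)/2 = (Σi² + Σi) / 2 over i = 1..97.
Σi = 4753 and Σi² = 308945.
(1·308945 + 1·4753) / 2 = 313698/2 = 156849.

156849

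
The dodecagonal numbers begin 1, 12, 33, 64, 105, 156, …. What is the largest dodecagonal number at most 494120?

491724

Solve n(5n−4) ≤ 494120 for integer n.
n = 314 gives 491724 ≤ 494120, while n = 315 gives 494865 > 494120; so the answer is 491724.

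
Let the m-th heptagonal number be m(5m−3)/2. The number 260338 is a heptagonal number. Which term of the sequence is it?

323

Set n(5n−3)/2 = 260338, giving 5n² − 3n − 520676 = 0.
The discriminant is 9 + 40·260338 = 10413529, and √10413529 = 3227.
So n = (3 + 3227) / 10 = 3230/10 = 323.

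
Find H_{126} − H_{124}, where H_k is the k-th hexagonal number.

998

126·(2·126 − 1) = 31626 and 124·(2·124 − 1) = 30628.
Difference: 31626 − 30628 = 998.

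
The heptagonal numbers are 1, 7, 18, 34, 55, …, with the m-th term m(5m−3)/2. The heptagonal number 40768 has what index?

128

Set n(5n−3)/2 = 40768, giving 5n² − 3n − 81536 = 0.
The discriminant is 9 + 40·40768 = 1630729, and √1630729 = 1277.
So n = (3 + 1277) / 10 = 1280/10 = 128.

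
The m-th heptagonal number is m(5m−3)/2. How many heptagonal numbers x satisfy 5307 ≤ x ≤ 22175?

The n-th heptagonal number is n(5n−3)/2.
Smallest index with value ≥ 5307: n = 47 (giving 5452).
Largest index with value ≤ 22175: n = 94 (giving 21949).
Indices 47 through 94: 48 terms.

48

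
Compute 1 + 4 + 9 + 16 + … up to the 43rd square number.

27434

Σ_{i=1}^{43} i² = 43·44·87/6 = 27434.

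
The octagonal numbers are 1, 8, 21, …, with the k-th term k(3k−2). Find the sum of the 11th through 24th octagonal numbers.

13055

Σ i(3i−2) = 3Σi² − 2Σi over i = 11..24.
Σi = 300 − 55 = 245 and Σi² = 4900 − 385 = 4515.
3·4515 − 2·245 = 13055.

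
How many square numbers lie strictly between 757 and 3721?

The n-th square number is n².
Smallest index with value > 757: n = 28 (giving 784).
Largest index with value < 3721: n = 60 (giving 3600).
Indices 28 through 60: 33 terms.

33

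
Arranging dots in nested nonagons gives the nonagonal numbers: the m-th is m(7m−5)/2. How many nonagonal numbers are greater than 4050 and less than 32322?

The n-th nonagonal number is n(7n−5)/2.
Smallest index with value > 4050: n = 35 (giving 4200).
Largest index with value < 32322: n = 96 (giving 32016).
Indices 35 through 96: 62 terms.

62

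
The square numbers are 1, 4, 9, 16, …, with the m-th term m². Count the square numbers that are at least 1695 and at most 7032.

The n-th square number is n².
Smallest index with value ≥ 1695: n = 42 (giving 1764).
Largest index with value ≤ 7032: n = 83 (giving 6889).
Indices 42 through 83: 42 terms.

42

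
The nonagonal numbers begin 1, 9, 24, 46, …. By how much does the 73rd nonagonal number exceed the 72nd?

505

Consecutive nonagonal numbers differ by 7n − 6: here 7·73 − 6 = 505.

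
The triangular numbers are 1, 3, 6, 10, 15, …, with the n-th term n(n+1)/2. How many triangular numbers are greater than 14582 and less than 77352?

222

The n-th triangular number is n(n+1)/2.
Smallest index with value > 14582: n = 171 (giving 14706).
Largest index with value < 77352: n = 392 (giving 77028).
Indices 171 through 392: 222 terms.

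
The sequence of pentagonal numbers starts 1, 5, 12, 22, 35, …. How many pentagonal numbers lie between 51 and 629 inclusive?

The n-th pentagonal number is n(3n−1)/2.
Smallest index with value ≥ 51: n = 6 (giving 51).
Largest index with value ≤ 629: n = 20 (giving 590).
Indices 6 through 20: 15 terms.

15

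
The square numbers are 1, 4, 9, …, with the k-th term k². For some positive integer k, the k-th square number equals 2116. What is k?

46

We need n² = 2116, so n = √2116 = 46.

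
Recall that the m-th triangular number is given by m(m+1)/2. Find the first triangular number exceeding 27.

28

Solve n(n+1)/2 > 27 for integer n.
The largest n with value ≤ 27 is 6 (since 21 ≤ 27 < 28), so the first above is n = 7, value 28.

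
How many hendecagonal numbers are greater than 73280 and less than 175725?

69

The n-th hendecagonal number is n(9n−7)/2.
Smallest index with value > 73280: n = 129 (giving 74433).
Largest index with value < 175725: n = 197 (giving 173951).
Indices 129 through 197: 69 terms.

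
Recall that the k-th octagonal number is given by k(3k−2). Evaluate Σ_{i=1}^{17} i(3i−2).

5049

Σ i(3i−2) = 3Σi² − 2Σi over i = 1..17.
Σi = 153 and Σi² = 1785.
3·1785 − 2·153 = 5049.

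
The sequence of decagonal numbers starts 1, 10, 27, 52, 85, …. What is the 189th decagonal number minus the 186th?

189·(4·189 − 3) = 142317 and 186·(4·186 − 3) = 137826.
Difference: 142317 − 137826 = 4491.

4491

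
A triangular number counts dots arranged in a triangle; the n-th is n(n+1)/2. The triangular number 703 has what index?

Set n(n+1)/2 = 703, giving n² + n − 1406 = 0.
The discriminant is 1 + 8·703 = 5625, and √5625 = 75.
So n = (-1 + 75) / 2 = 74/2 = 37.
Check: 37·38/2 = 703. ✓

37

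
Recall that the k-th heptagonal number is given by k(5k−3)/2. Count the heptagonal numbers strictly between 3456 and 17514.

The n-th heptagonal number is n(5n−3)/2.
Smallest index with value > 3456: n = 38 (giving 3553).
Largest index with value < 17514: n = 83 (giving 17098).
Indices 38 through 83: 46 terms.

46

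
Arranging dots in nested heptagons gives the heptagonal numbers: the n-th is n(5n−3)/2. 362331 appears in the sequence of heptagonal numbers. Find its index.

Set n(5n−3)/2 = 362331, giving 5n² − 3n − 724662 = 0.
The discriminant is 9 + 40·362331 = 14493249, and √14493249 = 3807.
So n = (3 + 3807) / 10 = 3810/10 = 381.
Check: 381·(5·381 − 3)/2 = 362331. ✓

381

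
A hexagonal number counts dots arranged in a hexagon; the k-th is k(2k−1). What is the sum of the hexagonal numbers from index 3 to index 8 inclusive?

365

Σ i(2i−1) = 2Σi² − Σi over i = 3..8.
Σi = 36 − 3 = 33 and Σi² = 204 − 5 = 199.
2·199 − 1·33 = 365.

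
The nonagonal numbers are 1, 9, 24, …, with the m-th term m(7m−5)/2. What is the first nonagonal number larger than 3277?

3286

Solve n(7n−5)/2 > 3277 for integer n.
The largest n with value ≤ 3277 is 30 (since 3075 ≤ 3277 < 3286), so the first above is n = 31, value 3286.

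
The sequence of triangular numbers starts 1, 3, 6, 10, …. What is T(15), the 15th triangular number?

120

The 15th triangular number is n(n+1)/2 with n = 15.
15·16/2 = 240/2 = 120.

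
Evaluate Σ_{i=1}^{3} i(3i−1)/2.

18

Σ i(3i−1)/2 = (3Σi² − Σi) / 2 over i = 1..3.
Σi = 6 and Σi² = 14.
(3·14 − 1·6) / 2 = 36/2 = 18.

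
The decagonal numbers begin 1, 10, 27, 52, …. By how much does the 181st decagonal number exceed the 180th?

1441

Consecutive decagonal numbers differ by 8n − 7: here 8·181 − 7 = 1441.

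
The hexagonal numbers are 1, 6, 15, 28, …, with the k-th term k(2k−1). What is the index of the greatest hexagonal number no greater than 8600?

Solve n(2n−1) ≤ 8600 for integer n.
n = 65 gives 8385 ≤ 8600, while n = 66 gives 8646 > 8600; so the answer is index 65.

65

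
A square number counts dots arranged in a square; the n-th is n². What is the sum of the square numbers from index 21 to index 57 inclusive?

Σ_{i=21}^{57} i² = 63365 − 2870 = 60495.

60495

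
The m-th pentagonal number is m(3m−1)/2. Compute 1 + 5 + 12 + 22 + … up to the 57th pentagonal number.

Σ i(3i−1)/2 = (3Σi² − Σi) / 2 over i = 1..57.
Σi = 1653 and Σi² = 63365.
(3·63365 − 1·1653) / 2 = 188442/2 = 94221.

94221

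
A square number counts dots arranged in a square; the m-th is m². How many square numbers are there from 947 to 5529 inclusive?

The n-th square number is n².
Smallest index with value ≥ 947: n = 31 (giving 961).
Largest index with value ≤ 5529: n = 74 (giving 5476).
Indices 31 through 74: 44 terms.

44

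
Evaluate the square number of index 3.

9

3² = 9.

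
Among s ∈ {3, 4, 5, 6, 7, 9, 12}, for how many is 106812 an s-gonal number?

1

s = 3: P(3, 461) = 106491 and P(3, 462) = 106953; 106812 is not s-gonal.
s = 4: P(4, 326) = 106276 and P(4, 327) = 106929; 106812 is not s-gonal.
s = 5: P(5, 267) = 106800 and P(5, 268) = 107602; 106812 is not s-gonal.
s = 6: P(6, 231) = 106491 and P(6, 232) = 107416; 106812 is not s-gonal.
s = 7: P(7, 207) = 106812. ✓
s = 9: P(9, 175) = 106750 and P(9, 176) = 107976; 106812 is not s-gonal.
s = 12: P(12, 146) = 105996 and P(12, 147) = 107457; 106812 is not s-gonal.
Hits: s ∈ {7} → 1.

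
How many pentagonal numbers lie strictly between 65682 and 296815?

235

The n-th pentagonal number is n(3n−1)/2.
Smallest index with value > 65682: n = 210 (giving 66045).
Largest index with value < 296815: n = 444 (giving 295482).
Indices 210 through 444: 235 terms.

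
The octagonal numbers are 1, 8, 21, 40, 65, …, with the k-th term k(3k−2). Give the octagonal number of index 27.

The 27th octagonal number is n(3n−2) with n = 27.
27·(3·27 − 2) = 27·79 = 2133.

2133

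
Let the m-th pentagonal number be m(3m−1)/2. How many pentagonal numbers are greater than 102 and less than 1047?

The n-th pentagonal number is n(3n−1)/2.
Smallest index with value > 102: n = 9 (giving 117).
Largest index with value < 1047: n = 26 (giving 1001).
Indices 9 through 26: 18 terms.

18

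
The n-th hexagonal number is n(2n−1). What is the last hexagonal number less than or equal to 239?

231

Solve n(2n−1) ≤ 239 for integer n.
n = 11 gives 231 ≤ 239, while n = 12 gives 276 > 239; so the answer is 231.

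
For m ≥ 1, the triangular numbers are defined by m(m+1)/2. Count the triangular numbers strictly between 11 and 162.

The n-th triangular number is n(n+1)/2.
Smallest index with value > 11: n = 5 (giving 15).
Largest index with value < 162: n = 17 (giving 153).
Indices 5 through 17: 13 terms.

13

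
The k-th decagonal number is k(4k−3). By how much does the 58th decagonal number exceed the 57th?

Consecutive decagonal numbers differ by 8n − 7: here 8·58 − 7 = 457.

457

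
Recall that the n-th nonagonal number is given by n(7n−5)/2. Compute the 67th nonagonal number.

15544

The 67th nonagonal number is n(7n−5)/2 with n = 67.
67·(7·67 − 5)/2 = 67·464/2 = 67·232 = 15544.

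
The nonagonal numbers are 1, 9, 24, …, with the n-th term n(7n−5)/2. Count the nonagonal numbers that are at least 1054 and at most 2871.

12

The n-th nonagonal number is n(7n−5)/2.
Smallest index with value ≥ 1054: n = 18 (giving 1089).
Largest index with value ≤ 2871: n = 29 (giving 2871).
Indices 18 through 29: 12 terms.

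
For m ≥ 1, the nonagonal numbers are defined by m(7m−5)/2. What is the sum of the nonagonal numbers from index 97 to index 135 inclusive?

1842724

Σ i(7i−5)/2 = (7Σi² − 5Σi) / 2 over i = 97..135.
Σi = 9180 − 4656 = 4524 and Σi² = 829260 − 299536 = 529724.
(7·529724 − 5·4524) / 2 = 3685448/2 = 1842724.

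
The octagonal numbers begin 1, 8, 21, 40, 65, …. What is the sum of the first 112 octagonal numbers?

Σ i(3i−2) = 3Σi² − 2Σi over i = 1..112.
Σi = 6328 and Σi² = 474600.
3·474600 − 2·6328 = 1411144.

1411144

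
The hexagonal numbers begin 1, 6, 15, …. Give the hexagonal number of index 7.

91

The 7th hexagonal number is n(2n−1) with n = 7.
7·(2·7 − 1) = 7·13 = 91.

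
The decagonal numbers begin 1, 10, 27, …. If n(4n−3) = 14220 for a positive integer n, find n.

Set n(4n−3) = 14220, giving 4n² − 3n − 14220 = 0.
The discriminant is 9 + 16·14220 = 227529, and √227529 = 477.
So n = (3 + 477) / 8 = 480/8 = 60.
Check: 60·(4·60 − 3) = 14220. ✓

60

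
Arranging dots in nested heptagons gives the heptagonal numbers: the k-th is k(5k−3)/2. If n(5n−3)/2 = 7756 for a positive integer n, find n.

56

Set n(5n−3)/2 = 7756, giving 5n² − 3n − 15512 = 0.
The discriminant is 9 + 40·7756 = 310249, and √310249 = 557.
So n = (3 + 557) / 10 = 560/10 = 56.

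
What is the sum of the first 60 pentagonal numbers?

Σ i(3i−1)/2 = (3Σi² − Σi) / 2 over i = 1..60.
Σi = 1830 and Σi² = 73810.
(3·73810 − 1·1830) / 2 = 219600/2 = 109800.

109800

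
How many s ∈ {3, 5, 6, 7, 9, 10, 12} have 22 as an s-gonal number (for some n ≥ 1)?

s = 3: P(3, 6) = 21 and P(3, 7) = 28; 22 is not s-gonal.
s = 5: P(5, 4) = 22. ✓
s = 6: P(6, 3) = 15 and P(6, 4) = 28; 22 is not s-gonal.
s = 7: P(7, 3) = 18 and P(7, 4) = 34; 22 is not s-gonal.
s = 9: P(9, 2) = 9 and P(9, 3) = 24; 22 is not s-gonal.
s = 10: P(10, 2) = 10 and P(10, 3) = 27; 22 is not s-gonal.
s = 12: P(12, 2) = 12 and P(12, 3) = 33; 22 is not s-gonal.
Hits: s ∈ {5} → 1.

1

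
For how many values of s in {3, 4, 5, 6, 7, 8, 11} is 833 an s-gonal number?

2

s = 3: P(3, 40) = 820 and P(3, 41) = 861; 833 is not s-gonal.
s = 4: P(4, 28) = 784 and P(4, 29) = 841; 833 is not s-gonal.
s = 5: P(5, 23) = 782 and P(5, 24) = 852; 833 is not s-gonal.
s = 6: P(6, 20) = 780 and P(6, 21) = 861; 833 is not s-gonal.
s = 7: P(7, 18) = 783 and P(7, 19) = 874; 833 is not s-gonal.
s = 8: P(8, 17) = 833. ✓
s = 11: P(11, 14) = 833. ✓
Hits: s ∈ {8, 11} → 2.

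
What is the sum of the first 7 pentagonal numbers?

Σ i(3i−1)/2 = (3Σi² − Σi) / 2 over i = 1..7.
Σi = 28 and Σi² = 140.
(3·140 − 1·28) / 2 = 392/2 = 196.

196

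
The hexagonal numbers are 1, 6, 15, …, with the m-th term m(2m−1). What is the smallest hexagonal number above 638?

703

Solve n(2n−1) > 638 for integer n.
The largest n with value ≤ 638 is 18 (since 630 ≤ 638 < 703), so the first above is n = 19, value 703.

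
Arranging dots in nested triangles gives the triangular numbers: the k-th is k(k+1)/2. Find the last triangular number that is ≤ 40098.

Solve n(n+1)/2 ≤ 40098 for integer n.
n = 282 gives 39903 ≤ 40098, while n = 283 gives 40186 > 40098; so the answer is 39903.

39903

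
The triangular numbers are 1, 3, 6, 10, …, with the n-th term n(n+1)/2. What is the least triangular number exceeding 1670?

1711

Solve n(n+1)/2 > 1670 for integer n.
The largest n with value ≤ 1670 is 57 (since 1653 ≤ 1670 < 1711), so the first above is n = 58, value 1711.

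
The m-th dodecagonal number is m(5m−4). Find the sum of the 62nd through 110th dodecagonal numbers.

1844164

Σ i(5i−4) = 5Σi² − 4Σi over i = 62..110.
Σi = 6105 − 1891 = 4214 and Σi² = 449735 − 77531 = 372204.
5·372204 − 4·4214 = 1844164.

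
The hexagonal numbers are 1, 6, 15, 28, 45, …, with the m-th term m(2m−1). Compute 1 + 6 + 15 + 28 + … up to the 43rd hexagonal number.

53922

Σ i(2i−1) = 2Σi² − Σi over i = 1..43.
Σi = 946 and Σi² = 27434.
2·27434 − 1·946 = 53922.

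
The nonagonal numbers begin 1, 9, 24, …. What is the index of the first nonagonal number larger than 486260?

Solve n(7n−5)/2 > 486260 for integer n.
The largest n with value ≤ 486260 is 373 (since 486019 ≤ 486260 < 488631), so the first above is n = 374, value 488631.

374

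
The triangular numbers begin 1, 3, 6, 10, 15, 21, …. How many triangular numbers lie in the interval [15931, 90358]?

The n-th triangular number is n(n+1)/2.
Smallest index with value ≥ 15931: n = 178 (giving 15931).
Largest index with value ≤ 90358: n = 424 (giving 90100).
Indices 178 through 424: 247 terms.

247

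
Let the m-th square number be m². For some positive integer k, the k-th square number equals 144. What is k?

12

We need n² = 144, so n = √144 = 12.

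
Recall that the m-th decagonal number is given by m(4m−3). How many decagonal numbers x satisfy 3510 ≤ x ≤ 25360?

The n-th decagonal number is n(4n−3).
Smallest index with value ≥ 3510: n = 30 (giving 3510).
Largest index with value ≤ 25360: n = 80 (giving 25360).
Indices 30 through 80: 51 terms.

51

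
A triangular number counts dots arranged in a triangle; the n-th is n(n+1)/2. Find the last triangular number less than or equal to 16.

15

Solve n(n+1)/2 ≤ 16 for integer n.
n = 5 gives 15 ≤ 16, while n = 6 gives 21 > 16; so the answer is 15.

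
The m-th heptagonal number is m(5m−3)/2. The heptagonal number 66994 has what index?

Set n(5n−3)/2 = 66994, giving 5n² − 3n − 133988 = 0.
The discriminant is 9 + 40·66994 = 2679769, and √2679769 = 1637.
So n = (3 + 1637) / 10 = 1640/10 = 164.

164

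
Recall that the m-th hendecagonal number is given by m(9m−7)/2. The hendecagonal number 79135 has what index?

133

Set n(9n−7)/2 = 79135, giving 9n² − 7n − 158270 = 0.
So n = (7 + 2387) / 18 = 2394/18 = 133.
Check: 133·(9·133 − 7)/2 = 79135. ✓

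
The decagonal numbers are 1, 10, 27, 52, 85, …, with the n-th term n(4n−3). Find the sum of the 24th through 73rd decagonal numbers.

Σ i(4i−3) = 4Σi² − 3Σi over i = 24..73.
Σi = 2701 − 276 = 2425 and Σi² = 132349 − 4324 = 128025.
4·128025 − 3·2425 = 504825.

504825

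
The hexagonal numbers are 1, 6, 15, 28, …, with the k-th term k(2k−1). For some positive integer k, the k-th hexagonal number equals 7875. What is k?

Set n(2n−1) = 7875, giving 2n² − n − 7875 = 0.
The discriminant is 1 + 8·7875 = 63001, and √63001 = 251.
So n = (1 + 251) / 4 = 252/4 = 63.

63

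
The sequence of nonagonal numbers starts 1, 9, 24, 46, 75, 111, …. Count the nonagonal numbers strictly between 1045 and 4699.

19

The n-th nonagonal number is n(7n−5)/2.
Smallest index with value > 1045: n = 18 (giving 1089).
Largest index with value < 4699: n = 36 (giving 4446).
Indices 18 through 36: 19 terms.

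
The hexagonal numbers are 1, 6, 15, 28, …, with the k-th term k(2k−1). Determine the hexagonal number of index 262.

137026

The 262nd hexagonal number is n(2n−1) with n = 262.
262·(2·262 − 1) = 262·523 = 137026.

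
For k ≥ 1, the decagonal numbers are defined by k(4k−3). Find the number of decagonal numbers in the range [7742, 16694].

The n-th decagonal number is n(4n−3).
Smallest index with value ≥ 7742: n = 45 (giving 7965).
Largest index with value ≤ 16694: n = 64 (giving 16192).
Indices 45 through 64: 20 terms.

20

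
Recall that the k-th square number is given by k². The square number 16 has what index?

We need n² = 16, so n = √16 = 4.

4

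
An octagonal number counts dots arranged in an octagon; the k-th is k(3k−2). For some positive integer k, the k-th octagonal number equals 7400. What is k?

Set n(3n−2) = 7400, giving 3n² − 2n − 7400 = 0.
The discriminant is 4 + 12·7400 = 88804, and √88804 = 298.
So n = (2 + 298) / 6 = 300/6 = 50.

50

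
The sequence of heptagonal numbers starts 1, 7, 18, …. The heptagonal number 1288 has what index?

Set n(5n−3)/2 = 1288, giving 5n² − 3n − 2576 = 0.
So n = (3 + 227) / 10 = 230/10 = 23.
Check: 23·(5·23 − 3)/2 = 1288. ✓

23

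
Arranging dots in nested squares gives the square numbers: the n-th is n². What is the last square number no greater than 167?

Solve n² ≤ 167 for integer n.
n = 12 gives 144 ≤ 167, while n = 13 gives 169 > 167; so the answer is 144.

144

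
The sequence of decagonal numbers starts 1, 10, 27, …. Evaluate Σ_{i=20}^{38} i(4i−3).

Σ i(4i−3) = 4Σi² − 3Σi over i = 20..38.
Σi = 741 − 190 = 551 and Σi² = 19019 − 2470 = 16549.
4·16549 − 3·551 = 64543.

64543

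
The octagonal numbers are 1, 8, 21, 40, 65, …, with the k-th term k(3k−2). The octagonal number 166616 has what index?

Set n(3n−2) = 166616, giving 3n² − 2n − 166616 = 0.
The discriminant is 4 + 12·166616 = 1999396, and √1999396 = 1414.
So n = (2 + 1414) / 6 = 1416/6 = 236.

236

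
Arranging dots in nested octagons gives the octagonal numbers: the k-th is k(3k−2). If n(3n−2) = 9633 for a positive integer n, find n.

Set n(3n−2) = 9633, giving 3n² − 2n − 9633 = 0.
The discriminant is 4 + 12·9633 = 115600, and √115600 = 340.
So n = (2 + 340) / 6 = 342/6 = 57.
Check: 57·(3·57 − 2) = 9633. ✓

57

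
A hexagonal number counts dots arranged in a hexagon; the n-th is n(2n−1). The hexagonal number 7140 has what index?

60

Set n(2n−1) = 7140, giving 2n² − n − 7140 = 0.
The discriminant is 1 + 8·7140 = 57121, and √57121 = 239.
So n = (1 + 239) / 4 = 240/4 = 60.
Check: 60·(2·60 − 1) = 7140. ✓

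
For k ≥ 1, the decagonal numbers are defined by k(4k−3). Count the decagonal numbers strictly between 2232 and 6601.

The n-th decagonal number is n(4n−3).
Smallest index with value > 2232: n = 25 (giving 2425).
Largest index with value < 6601: n = 40 (giving 6280).
Indices 25 through 40: 16 terms.

16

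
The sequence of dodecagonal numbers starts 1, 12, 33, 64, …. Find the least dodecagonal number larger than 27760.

Solve n(5n−4) > 27760 for integer n.
The largest n with value ≤ 27760 is 74 (since 27084 ≤ 27760 < 27825), so the first above is n = 75, value 27825.

27825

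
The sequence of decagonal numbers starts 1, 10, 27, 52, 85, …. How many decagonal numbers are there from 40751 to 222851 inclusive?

The n-th decagonal number is n(4n−3).
Smallest index with value ≥ 40751: n = 102 (giving 41310).
Largest index with value ≤ 222851: n = 236 (giving 222076).
Indices 102 through 236: 135 terms.

135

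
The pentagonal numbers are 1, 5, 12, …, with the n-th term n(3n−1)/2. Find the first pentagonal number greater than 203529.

Solve n(3n−1)/2 > 203529 for integer n.
The largest n with value ≤ 203529 is 368 (since 202952 ≤ 203529 < 204057), so the first above is n = 369, value 204057.

204057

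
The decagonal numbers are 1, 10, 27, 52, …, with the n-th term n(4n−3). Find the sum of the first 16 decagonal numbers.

5576

Σ i(4i−3) = 4Σi² − 3Σi over i = 1..16.
Σi = 136 and Σi² = 1496.
4·1496 − 3·136 = 5576.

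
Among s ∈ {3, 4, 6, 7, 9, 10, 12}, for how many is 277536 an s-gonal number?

s = 3: P(3, 744) = 277140 and P(3, 745) = 277885; 277536 is not s-gonal.
s = 4: P(4, 526) = 276676 and P(4, 527) = 277729; 277536 is not s-gonal.
s = 6: P(6, 372) = 276396 and P(6, 373) = 277885; 277536 is not s-gonal.
s = 7: P(7, 333) = 276723 and P(7, 334) = 278389; 277536 is not s-gonal.
s = 9: P(9, 281) = 275661 and P(9, 282) = 277629; 277536 is not s-gonal.
s = 10: P(10, 263) = 275887 and P(10, 264) = 277992; 277536 is not s-gonal.
s = 12: P(12, 236) = 277536. ✓
Hits: s ∈ {12} → 1.

1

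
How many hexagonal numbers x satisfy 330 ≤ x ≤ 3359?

The n-th hexagonal number is n(2n−1).
Smallest index with value ≥ 330: n = 14 (giving 378).
Largest index with value ≤ 3359: n = 41 (giving 3321).
Indices 14 through 41: 28 terms.

28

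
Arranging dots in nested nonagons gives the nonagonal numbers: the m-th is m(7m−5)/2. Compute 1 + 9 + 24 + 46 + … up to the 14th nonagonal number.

3290

Σ i(7i−5)/2 = (7Σi² − 5Σi) / 2 over i = 1..14.
Σi = 105 and Σi² = 1015.
(7·1015 − 5·105) / 2 = 6580/2 = 3290.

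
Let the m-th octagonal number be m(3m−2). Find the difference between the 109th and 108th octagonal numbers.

649

Consecutive octagonal numbers differ by 6n − 5: here 6·109 − 5 = 649.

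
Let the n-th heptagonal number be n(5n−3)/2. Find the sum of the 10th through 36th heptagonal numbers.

Σ i(5i−3)/2 = (5Σi² − 3Σi) / 2 over i = 10..36.
Σi = 666 − 45 = 621 and Σi² = 16206 − 285 = 15921.
(5·15921 − 3·621) / 2 = 77742/2 = 38871.

38871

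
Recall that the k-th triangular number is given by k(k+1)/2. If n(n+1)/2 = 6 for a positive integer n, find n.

3

Set n(n+1)/2 = 6, giving n² + n − 12 = 0.
The discriminant is 1 + 8·6 = 49, and √49 = 7.
So n = (-1 + 7) / 2 = 6/2 = 3.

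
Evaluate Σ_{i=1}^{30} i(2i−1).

18445

Σ i(2i−1) = 2Σi² − Σi over i = 1..30.
Σi = 465 and Σi² = 9455.
2·9455 − 1·465 = 18445.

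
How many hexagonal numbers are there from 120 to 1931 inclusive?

The n-th hexagonal number is n(2n−1).
Smallest index with value ≥ 120: n = 8 (giving 120).
Largest index with value ≤ 1931: n = 31 (giving 1891).
Indices 8 through 31: 24 terms.

24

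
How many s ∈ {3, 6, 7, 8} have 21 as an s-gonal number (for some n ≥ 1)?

s = 3: P(3, 6) = 21. ✓
s = 6: P(6, 3) = 15 and P(6, 4) = 28; 21 is not s-gonal.
s = 7: P(7, 3) = 18 and P(7, 4) = 34; 21 is not s-gonal.
s = 8: P(8, 3) = 21. ✓
Hits: s ∈ {3, 8} → 2.

2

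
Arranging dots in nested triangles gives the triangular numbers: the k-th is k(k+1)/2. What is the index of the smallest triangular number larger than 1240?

50

Solve n(n+1)/2 > 1240 for integer n.
The largest n with value ≤ 1240 is 49 (since 1225 ≤ 1240 < 1275), so the first above is n = 50, value 1275.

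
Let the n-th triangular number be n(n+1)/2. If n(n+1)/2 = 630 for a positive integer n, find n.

35

Set n(n+1)/2 = 630, giving n² + n − 1260 = 0.
So n = (-1 + 71) / 2 = 70/2 = 35.
Check: 35·36/2 = 630. ✓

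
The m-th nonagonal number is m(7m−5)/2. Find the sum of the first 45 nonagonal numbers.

107295

Σ i(7i−5)/2 = (7Σi² − 5Σi) / 2 over i = 1..45.
Σi = 1035 and Σi² = 31395.
(7·31395 − 5·1035) / 2 = 214590/2 = 107295.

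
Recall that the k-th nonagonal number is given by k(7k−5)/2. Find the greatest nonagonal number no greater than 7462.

Solve n(7n−5)/2 ≤ 7462 for integer n.
n = 46 gives 7291 ≤ 7462, while n = 47 gives 7614 > 7462; so the answer is 7291.

7291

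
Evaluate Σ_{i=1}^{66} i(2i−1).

Σ i(2i−1) = 2Σi² − Σi over i = 1..66.
Σi = 2211 and Σi² = 98021.
2·98021 − 1·2211 = 193831.

193831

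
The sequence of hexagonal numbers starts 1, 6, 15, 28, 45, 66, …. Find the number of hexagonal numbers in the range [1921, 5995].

24

The n-th hexagonal number is n(2n−1).
Smallest index with value ≥ 1921: n = 32 (giving 2016).
Largest index with value ≤ 5995: n = 55 (giving 5995).
Indices 32 through 55: 24 terms.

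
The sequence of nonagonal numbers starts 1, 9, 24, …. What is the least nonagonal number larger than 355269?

Solve n(7n−5)/2 > 355269 for integer n.
The largest n with value ≤ 355269 is 318 (since 353139 ≤ 355269 < 355366), so the first above is n = 319, value 355366.

355366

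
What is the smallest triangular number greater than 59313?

Solve n(n+1)/2 > 59313 for integer n.
The largest n with value ≤ 59313 is 343 (since 58996 ≤ 59313 < 59340), so the first above is n = 344, value 59340.

59340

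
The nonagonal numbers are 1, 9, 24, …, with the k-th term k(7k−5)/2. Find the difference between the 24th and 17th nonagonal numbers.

24·(7·24 − 5)/2 = 1956 and 17·(7·17 − 5)/2 = 969.
Difference: 1956 − 969 = 987.

987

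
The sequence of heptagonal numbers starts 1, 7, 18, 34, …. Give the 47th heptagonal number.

5452

The 47th heptagonal number is n(5n−3)/2 with n = 47.
47·(5·47 − 3)/2 = 47·232/2 = 47·116 = 5452.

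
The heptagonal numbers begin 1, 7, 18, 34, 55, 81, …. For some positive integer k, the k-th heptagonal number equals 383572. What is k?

392

Set n(5n−3)/2 = 383572, giving 5n² − 3n − 767144 = 0.
So n = (3 + 3917) / 10 = 3920/10 = 392.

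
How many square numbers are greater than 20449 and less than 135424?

224

The n-th square number is n².
Smallest index with value > 20449: n = 144 (giving 20736).
Largest index with value < 135424: n = 367 (giving 134689).
Indices 144 through 367: 224 terms.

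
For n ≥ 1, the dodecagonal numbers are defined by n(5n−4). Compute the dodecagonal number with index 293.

428073

The 293rd dodecagonal number is n(5n−4) with n = 293.
293·(5·293 − 4) = 293·1461 = 428073.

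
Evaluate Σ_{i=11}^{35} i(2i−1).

28475

Σ i(2i−1) = 2Σi² − Σi over i = 11..35.
Σi = 630 − 55 = 575 and Σi² = 14910 − 385 = 14525.
2·14525 − 1·575 = 28475.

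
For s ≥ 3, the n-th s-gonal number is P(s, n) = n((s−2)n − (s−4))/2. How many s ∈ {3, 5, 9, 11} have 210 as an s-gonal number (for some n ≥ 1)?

s = 3: P(3, 20) = 210. ✓
s = 5: P(5, 12) = 210. ✓
s = 9: P(9, 8) = 204 and P(9, 9) = 261; 210 is not s-gonal.
s = 11: P(11, 7) = 196 and P(11, 8) = 260; 210 is not s-gonal.
Hits: s ∈ {3, 5} → 2.

2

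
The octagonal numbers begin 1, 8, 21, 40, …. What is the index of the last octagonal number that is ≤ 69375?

Solve n(3n−2) ≤ 69375 for integer n.
n = 152 gives 69008 ≤ 69375, while n = 153 gives 69921 > 69375; so the answer is index 152.

152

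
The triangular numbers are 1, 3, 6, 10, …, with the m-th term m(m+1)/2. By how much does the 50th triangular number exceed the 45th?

240

50·51/2 = 1275 and 45·46/2 = 1035.
Difference: 1275 − 1035 = 240.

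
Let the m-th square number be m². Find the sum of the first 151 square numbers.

Σ_{i=1}^{151} i² = 151·152·303/6 = 1159076.

1159076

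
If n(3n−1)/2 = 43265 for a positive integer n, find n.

170

Set n(3n−1)/2 = 43265, giving 3n² − n − 86530 = 0.
The discriminant is 1 + 24·43265 = 1038361, and √1038361 = 1019.
So n = (1 + 1019) / 6 = 1020/6 = 170.
Check: 170·(3·170 − 1)/2 = 43265. ✓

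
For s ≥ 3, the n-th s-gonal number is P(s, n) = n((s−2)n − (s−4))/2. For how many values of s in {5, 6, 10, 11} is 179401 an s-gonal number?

s = 5: P(5, 346) = 179401. ✓
s = 6: P(6, 299) = 178503 and P(6, 300) = 179700; 179401 is not s-gonal.
s = 10: P(10, 212) = 179140 and P(10, 213) = 180837; 179401 is not s-gonal.
s = 11: P(11, 200) = 179300 and P(11, 201) = 181101; 179401 is not s-gonal.
Hits: s ∈ {5} → 1.

1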